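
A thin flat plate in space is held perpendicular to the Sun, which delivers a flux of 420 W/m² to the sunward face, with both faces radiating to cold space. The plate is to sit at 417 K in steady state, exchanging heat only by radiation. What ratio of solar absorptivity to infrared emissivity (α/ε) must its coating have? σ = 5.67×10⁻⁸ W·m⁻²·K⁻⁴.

Balance: αS·A = εσ·2A·T⁴ ⇒ α/ε = 2σT⁴/S.
α/ε = 2·5.67×10⁻⁸·(417)⁴/420 = 2·5.67×10⁻⁸·3.024×10¹⁰/420.

α/ε ≈ 8.16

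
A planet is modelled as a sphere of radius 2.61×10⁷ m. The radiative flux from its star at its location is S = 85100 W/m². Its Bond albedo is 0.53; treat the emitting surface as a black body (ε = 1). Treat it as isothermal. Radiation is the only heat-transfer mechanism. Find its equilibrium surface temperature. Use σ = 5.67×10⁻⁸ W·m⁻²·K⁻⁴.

At equilibrium, absorbed power = emitted power.
Absorbing cross-section = πr² = 2.140×10¹⁵ m²; emitting surface = 4πr² = 8.560×10¹⁵ m² (ratio 4).
(1−a)S·A_cross = εσ·A_surf·T⁴  ⇒  T⁴ = (1−a)S/(4σ).
T⁴ = 0.470·85100/(4·5.67×10⁻⁸) = 1.764×10¹¹ K⁴.
T = (1.764×10¹¹)^(1/4).

T ≈ 648 K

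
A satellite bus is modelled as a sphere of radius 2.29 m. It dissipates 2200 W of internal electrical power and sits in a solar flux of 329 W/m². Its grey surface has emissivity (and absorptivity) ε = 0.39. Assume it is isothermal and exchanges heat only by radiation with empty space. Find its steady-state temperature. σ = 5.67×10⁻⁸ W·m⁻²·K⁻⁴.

At steady state, absorbed solar power + internal power = radiated power.
Absorbed: α·S·A_cross = 0.39·329·16.47 = 2114 W (cross-section πr²).
Total input = 2114 + 2200 = 4314 W.
Radiated: εσ·A_surf·T⁴ with A_surf = 4πr² = 65.90 m².
T⁴ = 4314/(0.39·5.67×10⁻⁸·65.90) = 2.960×10⁹ K⁴.

T ≈ 233 K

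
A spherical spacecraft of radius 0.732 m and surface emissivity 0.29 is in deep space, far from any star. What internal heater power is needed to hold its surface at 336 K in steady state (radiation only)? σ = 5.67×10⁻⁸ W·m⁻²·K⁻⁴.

P ≈ 1410 W

P = εσ·4πr²·T⁴.
4πr² = 6.733 m²; T⁴ = 1.275×10¹⁰ K⁴.
P = 0.29·5.67×10⁻⁸·6.733·1.275×10¹⁰.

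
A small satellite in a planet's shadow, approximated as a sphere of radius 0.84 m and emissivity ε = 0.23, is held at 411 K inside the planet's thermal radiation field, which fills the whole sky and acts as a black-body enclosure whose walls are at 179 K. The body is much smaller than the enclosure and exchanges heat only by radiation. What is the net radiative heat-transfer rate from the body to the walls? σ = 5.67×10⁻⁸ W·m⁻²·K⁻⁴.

P_net ≈ 3180 W

For a small grey body in a large enclosure: P_net = εσA(T_body⁴ − T_wall⁴).
A = 4πr² = 8.867 m²; T_body⁴ − T_wall⁴ = 2.853×10¹⁰ − 1.027×10⁹ = 2.751×10¹⁰ K⁴.
|P_net| = 0.23·5.67×10⁻⁸·8.867·2.751×10¹⁰.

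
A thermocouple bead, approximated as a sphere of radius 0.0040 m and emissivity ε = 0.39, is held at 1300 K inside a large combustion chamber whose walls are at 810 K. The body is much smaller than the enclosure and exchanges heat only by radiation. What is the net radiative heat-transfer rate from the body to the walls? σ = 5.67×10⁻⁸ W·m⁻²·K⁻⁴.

For a small grey body in a large enclosure: P_net = εσA(T_body⁴ − T_wall⁴).
A = 4πr² = 2.011×10⁻⁴ m²; T_body⁴ − T_wall⁴ = 2.856×10¹² − 4.305×10¹¹ = 2.426×10¹² K⁴.
|P_net| = 0.39·5.67×10⁻⁸·2.011×10⁻⁴·2.426×10¹².

P_net ≈ 10.8 W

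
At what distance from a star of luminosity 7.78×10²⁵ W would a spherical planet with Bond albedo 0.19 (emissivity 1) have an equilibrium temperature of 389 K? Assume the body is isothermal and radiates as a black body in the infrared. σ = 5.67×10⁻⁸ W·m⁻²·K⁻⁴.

For an isothermal black-emitting sphere, (1−a)S·πr² = σ·4πr²·T⁴ ⇒ S = 4σT⁴/(1−a).
S = 4·5.67×10⁻⁸·(389)⁴/0.810 = 6411 W/m².
Flux falls as S = L/(4πd²), so d = √(L/(4πS)) = √(7.78×10²⁵/(4π·6411)).

d ≈ 3.11×10¹⁰ m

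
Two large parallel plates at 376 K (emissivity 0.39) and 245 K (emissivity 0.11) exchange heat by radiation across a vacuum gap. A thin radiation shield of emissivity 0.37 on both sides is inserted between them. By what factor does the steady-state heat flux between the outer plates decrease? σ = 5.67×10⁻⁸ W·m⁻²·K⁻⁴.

factor ≈ 1.41

Without shield: q₀ = σΔ(T⁴)/(1/ε₁+1/ε₂−1) with denominator 10.66.
With shield the two gaps are in series; the resistances add: (1/ε₁+1/ε_s−1)+(1/ε_s+1/ε₂−1) = 4.267+10.79 = 15.06.
Heat-flux ratio q₀/q = 15.06/10.66.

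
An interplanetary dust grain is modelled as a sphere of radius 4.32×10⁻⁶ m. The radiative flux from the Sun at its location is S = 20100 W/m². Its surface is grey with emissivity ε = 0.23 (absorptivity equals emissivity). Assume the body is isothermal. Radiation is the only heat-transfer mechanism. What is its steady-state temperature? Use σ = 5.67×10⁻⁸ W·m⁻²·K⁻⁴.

At equilibrium, absorbed power = emitted power.
Absorbing cross-section = πr² = 5.863×10⁻¹¹ m²; emitting surface = 4πr² = 2.345×10⁻¹⁰ m² (ratio 4).
εS·A_cross = εσ·A_surf·T⁴  ⇒  T⁴ = S/(4σ)   (ε cancels).
T⁴ = 20100/(4·5.67×10⁻⁸) = 8.862×10¹⁰ K⁴.
T = (8.862×10¹⁰)^(1/4).

T ≈ 546 K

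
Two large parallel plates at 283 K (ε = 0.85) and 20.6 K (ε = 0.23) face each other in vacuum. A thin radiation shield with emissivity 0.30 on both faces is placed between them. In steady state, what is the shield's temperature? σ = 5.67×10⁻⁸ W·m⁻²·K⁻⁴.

In steady state the net flux on the hot side equals that on the cold side.
σ(T₁⁴−T_s⁴)/D₁ = σ(T_s⁴−T₂⁴)/D₂, with D₁ = 1/ε₁+1/ε_s−1 = 3.510, D₂ = 1/ε_s+1/ε₂−1 = 6.681.
Solve for T_s⁴: T_s⁴ = (D₂·T₁⁴ + D₁·T₂⁴)/(D₁+D₂) = 4.205×10⁹ K⁴.

T_s ≈ 255 K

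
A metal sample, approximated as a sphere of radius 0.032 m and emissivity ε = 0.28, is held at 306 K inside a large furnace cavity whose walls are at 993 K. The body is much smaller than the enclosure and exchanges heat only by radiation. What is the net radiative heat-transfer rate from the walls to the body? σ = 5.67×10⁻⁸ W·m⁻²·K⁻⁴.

For a small grey body in a large enclosure: P_net = εσA(T_body⁴ − T_wall⁴).
A = 4πr² = 0.01287 m²; T_body⁴ − T_wall⁴ = 8.768×10⁹ − 9.723×10¹¹ = -9.635×10¹¹ K⁴.
|P_net| = 0.28·5.67×10⁻⁸·0.01287·9.635×10¹¹.

P_net ≈ 197 W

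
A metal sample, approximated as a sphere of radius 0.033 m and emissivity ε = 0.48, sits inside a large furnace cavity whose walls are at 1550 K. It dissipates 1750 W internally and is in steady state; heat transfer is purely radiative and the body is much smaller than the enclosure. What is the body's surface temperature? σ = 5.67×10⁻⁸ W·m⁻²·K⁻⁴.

For a small grey body in a large enclosure, net radiated power = εσA(T⁴ − T_w⁴).
Steady state: P = εσA(T⁴ − T_w⁴) with A = 4πr² = 0.01368 m².
T⁴ = P/(εσA) + T_w⁴ = 1750/(0.48·5.67×10⁻⁸·0.01368) + (1550)⁴
    = 4.699×10¹² + 5.772×10¹² = 1.047×10¹³ K⁴.

T ≈ 1800 K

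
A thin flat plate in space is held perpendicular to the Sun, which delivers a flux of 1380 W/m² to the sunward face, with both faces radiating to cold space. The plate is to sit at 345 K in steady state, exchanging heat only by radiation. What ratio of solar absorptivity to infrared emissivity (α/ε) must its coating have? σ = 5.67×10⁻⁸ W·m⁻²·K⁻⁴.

Balance: αS·A = εσ·2A·T⁴ ⇒ α/ε = 2σT⁴/S.
α/ε = 2·5.67×10⁻⁸·(345)⁴/1380 = 2·5.67×10⁻⁸·1.417×10¹⁰/1380.

α/ε ≈ 1.16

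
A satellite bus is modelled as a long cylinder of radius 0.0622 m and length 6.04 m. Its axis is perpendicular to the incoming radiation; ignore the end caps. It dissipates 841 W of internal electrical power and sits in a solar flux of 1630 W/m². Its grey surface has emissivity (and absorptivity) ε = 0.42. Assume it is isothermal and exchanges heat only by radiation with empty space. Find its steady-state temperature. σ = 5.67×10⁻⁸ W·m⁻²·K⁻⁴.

At steady state, absorbed solar power + internal power = radiated power.
Absorbed: α·S·A_cross = 0.42·1630·0.7514 = 514.4 W (cross-section 2rL).
Total input = 514.4 + 841 = 1355 W.
Radiated: εσ·A_surf·T⁴ with A_surf = 2πrL = 2.361 m².
T⁴ = 1355/(0.42·5.67×10⁻⁸·2.361) = 2.411×10¹⁰ K⁴.

T ≈ 394 K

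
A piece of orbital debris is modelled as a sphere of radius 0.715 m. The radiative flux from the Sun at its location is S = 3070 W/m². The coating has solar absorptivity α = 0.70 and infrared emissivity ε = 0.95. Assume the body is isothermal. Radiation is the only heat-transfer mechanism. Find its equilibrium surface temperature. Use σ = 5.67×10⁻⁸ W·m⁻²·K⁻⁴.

T ≈ 316 K

At equilibrium, absorbed power = emitted power.
Absorbing cross-section = πr² = 1.606 m²; emitting surface = 4πr² = 6.424 m² (ratio 4).
αS·A_cross = εσ·A_surf·T⁴  ⇒  T⁴ = αS/(ε·4σ).
T⁴ = 0.700·3070/(0.95·4·5.67×10⁻⁸) = 9.974×10⁹ K⁴.
T = (9.974×10⁹)^(1/4).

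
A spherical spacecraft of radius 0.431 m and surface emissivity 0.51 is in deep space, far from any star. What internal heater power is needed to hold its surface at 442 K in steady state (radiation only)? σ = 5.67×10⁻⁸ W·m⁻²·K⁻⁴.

P ≈ 2580 W

P = εσ·4πr²·T⁴.
4πr² = 2.334 m²; T⁴ = 3.817×10¹⁰ K⁴.
P = 0.51·5.67×10⁻⁸·2.334·3.817×10¹⁰.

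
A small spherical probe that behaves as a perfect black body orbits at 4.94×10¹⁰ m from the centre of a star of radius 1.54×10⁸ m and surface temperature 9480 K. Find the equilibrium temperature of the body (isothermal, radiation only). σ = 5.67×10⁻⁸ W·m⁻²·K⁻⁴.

The star's surface emits σT_*⁴; at distance d the flux is S = σT_*⁴(R_*/d)².
S = 5.67×10⁻⁸·(9480)⁴·(1.54×10⁸/4.94×10¹⁰)² = 4450 W/m².
For an isothermal sphere T⁴ = (1−a)S/(4σ) = 1.962×10¹⁰ K⁴.

T ≈ 374 K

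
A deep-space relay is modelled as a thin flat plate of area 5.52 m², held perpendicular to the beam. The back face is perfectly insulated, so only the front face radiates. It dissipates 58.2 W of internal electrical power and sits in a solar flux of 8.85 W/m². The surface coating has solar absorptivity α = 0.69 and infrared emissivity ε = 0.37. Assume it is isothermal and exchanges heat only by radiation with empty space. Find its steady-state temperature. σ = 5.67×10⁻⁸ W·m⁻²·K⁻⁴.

At steady state, absorbed solar power + internal power = radiated power.
Absorbed: α·S·A_cross = 0.69·8.85·5.520 = 33.71 W (cross-section A).
Total input = 33.71 + 58.2 = 91.91 W.
Radiated: εσ·A_surf·T⁴ with A_surf = A = 5.520 m².
T⁴ = 91.91/(0.37·5.67×10⁻⁸·5.520) = 7.936×10⁸ K⁴.

T ≈ 168 K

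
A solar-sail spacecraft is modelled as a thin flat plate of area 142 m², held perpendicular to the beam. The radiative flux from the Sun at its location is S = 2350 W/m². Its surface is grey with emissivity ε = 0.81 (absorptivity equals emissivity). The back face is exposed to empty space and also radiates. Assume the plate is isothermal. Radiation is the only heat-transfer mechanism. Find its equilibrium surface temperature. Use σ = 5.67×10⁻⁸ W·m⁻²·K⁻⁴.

T ≈ 379 K

At equilibrium, absorbed power = emitted power.
Absorbing cross-section = A = 142.0 m²; emitting surface = 2A = 284.0 m² (ratio 2).
εS·A_cross = εσ·A_surf·T⁴  ⇒  T⁴ = S/(2σ)   (ε cancels).
T⁴ = 2350/(2·5.67×10⁻⁸) = 2.072×10¹⁰ K⁴.
T = (2.072×10¹⁰)^(1/4).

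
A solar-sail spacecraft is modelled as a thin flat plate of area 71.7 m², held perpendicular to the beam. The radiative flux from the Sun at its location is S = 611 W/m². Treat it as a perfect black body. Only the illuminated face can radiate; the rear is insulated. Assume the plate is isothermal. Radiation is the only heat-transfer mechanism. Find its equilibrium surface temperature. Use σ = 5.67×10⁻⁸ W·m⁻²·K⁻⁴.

At equilibrium, absorbed power = emitted power.
Absorbing cross-section = A = 71.70 m²; emitting surface = A = 71.70 m² (ratio 1).
S·A_cross = εσ·A_surf·T⁴  ⇒  T⁴ = S/(1σ).
T⁴ = 1.00·611/(1·5.67×10⁻⁸) = 1.078×10¹⁰ K⁴.
T = (1.078×10¹⁰)^(1/4).

T ≈ 322 K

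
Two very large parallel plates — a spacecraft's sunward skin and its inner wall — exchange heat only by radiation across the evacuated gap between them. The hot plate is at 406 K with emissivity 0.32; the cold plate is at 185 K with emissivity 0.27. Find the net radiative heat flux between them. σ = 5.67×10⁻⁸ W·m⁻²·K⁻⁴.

q ≈ 253 W/m²

For two infinite grey parallel plates, q = σ(T₁⁴ − T₂⁴)/(1/ε₁ + 1/ε₂ − 1).
T₁⁴ − T₂⁴ = 2.717×10¹⁰ − 1.171×10⁹ = 2.600×10¹⁰ K⁴.
1/ε₁ + 1/ε₂ − 1 = 3.125 + 3.704 − 1 = 5.829.
q = 5.67×10⁻⁸ × 2.600×10¹⁰ / 5.829.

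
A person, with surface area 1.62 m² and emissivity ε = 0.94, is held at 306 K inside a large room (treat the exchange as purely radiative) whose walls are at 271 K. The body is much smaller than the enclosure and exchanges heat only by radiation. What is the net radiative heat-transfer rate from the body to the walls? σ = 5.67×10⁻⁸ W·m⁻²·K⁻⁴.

P_net ≈ 291 W

For a small grey body in a large enclosure: P_net = εσA(T_body⁴ − T_wall⁴).
A = 1.62 m²; T_body⁴ − T_wall⁴ = 8.768×10⁹ − 5.394×10⁹ = 3.374×10⁹ K⁴.
|P_net| = 0.94·5.67×10⁻⁸·1.620·3.374×10⁹.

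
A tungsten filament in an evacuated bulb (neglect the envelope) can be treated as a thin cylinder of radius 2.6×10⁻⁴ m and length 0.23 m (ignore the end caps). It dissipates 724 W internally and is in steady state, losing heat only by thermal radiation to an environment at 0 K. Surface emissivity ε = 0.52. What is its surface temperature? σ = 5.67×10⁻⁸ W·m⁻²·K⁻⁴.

T ≈ 2840 K

Steady state: internal power = radiated power, P = εσA T⁴.
Radiating area A = 2πrL = 3.757×10⁻⁴ m².
T⁴ = P/(εσA) = 724/(0.52·5.67×10⁻⁸·3.757×10⁻⁴) = 6.535×10¹³ K⁴.
T = (6.535×10¹³)^(1/4).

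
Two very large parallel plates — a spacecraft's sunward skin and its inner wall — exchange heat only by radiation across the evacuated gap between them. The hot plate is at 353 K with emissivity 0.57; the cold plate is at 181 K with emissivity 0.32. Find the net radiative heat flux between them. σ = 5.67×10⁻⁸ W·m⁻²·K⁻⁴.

q ≈ 211 W/m²

For two infinite grey parallel plates, q = σ(T₁⁴ − T₂⁴)/(1/ε₁ + 1/ε₂ − 1).
T₁⁴ − T₂⁴ = 1.553×10¹⁰ − 1.073×10⁹ = 1.445×10¹⁰ K⁴.
1/ε₁ + 1/ε₂ − 1 = 1.754 + 3.125 − 1 = 3.879.
q = 5.67×10⁻⁸ × 1.445×10¹⁰ / 3.879.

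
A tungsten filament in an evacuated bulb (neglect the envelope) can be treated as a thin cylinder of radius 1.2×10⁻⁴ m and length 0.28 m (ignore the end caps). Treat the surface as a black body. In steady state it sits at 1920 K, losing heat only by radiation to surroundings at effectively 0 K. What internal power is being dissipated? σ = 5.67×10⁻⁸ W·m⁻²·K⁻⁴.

P ≈ 163 W

Steady state: P = εσA T⁴.
A = 2πrL = 2.111×10⁻⁴ m²; T⁴ = (1920)⁴ = 1.359×10¹³ K⁴.
P = 1.0 × 5.67×10⁻⁸ × 2.111×10⁻⁴ × 1.359×10¹³.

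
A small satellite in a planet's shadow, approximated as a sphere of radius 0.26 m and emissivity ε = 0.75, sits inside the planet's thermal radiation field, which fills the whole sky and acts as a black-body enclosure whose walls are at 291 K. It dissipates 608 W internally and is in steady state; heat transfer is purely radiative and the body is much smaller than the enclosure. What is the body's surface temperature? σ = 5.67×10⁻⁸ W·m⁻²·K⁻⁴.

For a small grey body in a large enclosure, net radiated power = εσA(T⁴ − T_w⁴).
Steady state: P = εσA(T⁴ − T_w⁴) with A = 4πr² = 0.8495 m².
T⁴ = P/(εσA) + T_w⁴ = 608/(0.75·5.67×10⁻⁸·0.8495) + (291)⁴
    = 1.683×10¹⁰ + 7.171×10⁹ = 2.400×10¹⁰ K⁴.

T ≈ 394 K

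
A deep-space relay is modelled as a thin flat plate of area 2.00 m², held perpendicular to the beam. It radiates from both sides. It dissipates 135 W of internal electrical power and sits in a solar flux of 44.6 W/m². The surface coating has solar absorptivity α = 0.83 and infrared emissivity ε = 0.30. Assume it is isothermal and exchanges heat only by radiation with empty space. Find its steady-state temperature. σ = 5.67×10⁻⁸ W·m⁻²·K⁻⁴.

At steady state, absorbed solar power + internal power = radiated power.
Absorbed: α·S·A_cross = 0.83·44.6·2.000 = 74.04 W (cross-section A).
Total input = 74.04 + 135 = 209.0 W.
Radiated: εσ·A_surf·T⁴ with A_surf = 2A = 4.000 m².
T⁴ = 209.0/(0.30·5.67×10⁻⁸·4.000) = 3.072×10⁹ K⁴.

T ≈ 235 K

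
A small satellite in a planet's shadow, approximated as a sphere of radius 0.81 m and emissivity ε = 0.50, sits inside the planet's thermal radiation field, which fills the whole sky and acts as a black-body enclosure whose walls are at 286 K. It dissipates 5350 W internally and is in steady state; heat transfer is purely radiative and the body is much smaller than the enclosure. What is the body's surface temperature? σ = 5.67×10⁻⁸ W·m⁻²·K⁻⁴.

For a small grey body in a large enclosure, net radiated power = εσA(T⁴ − T_w⁴).
Steady state: P = εσA(T⁴ − T_w⁴) with A = 4πr² = 8.245 m².
T⁴ = P/(εσA) + T_w⁴ = 5350/(0.50·5.67×10⁻⁸·8.245) + (286)⁴
    = 2.289×10¹⁰ + 6.691×10⁹ = 2.958×10¹⁰ K⁴.

T ≈ 415 K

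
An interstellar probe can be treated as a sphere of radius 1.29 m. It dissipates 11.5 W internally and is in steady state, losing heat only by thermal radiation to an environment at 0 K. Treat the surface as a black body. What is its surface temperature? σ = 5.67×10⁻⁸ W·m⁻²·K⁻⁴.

Steady state: internal power = radiated power, P = εσA T⁴.
Radiating area A = 4πr² = 20.91 m².
T⁴ = P/(εσA) = 11.5/(1.0·5.67×10⁻⁸·20.91) = 9.699×10⁶ K⁴.
T = (9.699×10⁶)^(1/4).

T ≈ 55.8 K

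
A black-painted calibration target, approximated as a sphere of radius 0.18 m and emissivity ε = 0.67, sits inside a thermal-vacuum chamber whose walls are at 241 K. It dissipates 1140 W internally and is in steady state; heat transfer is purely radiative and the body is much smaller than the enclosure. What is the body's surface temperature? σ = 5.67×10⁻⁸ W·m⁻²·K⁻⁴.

T ≈ 527 K

For a small grey body in a large enclosure, net radiated power = εσA(T⁴ − T_w⁴).
Steady state: P = εσA(T⁴ − T_w⁴) with A = 4πr² = 0.4072 m².
T⁴ = P/(εσA) + T_w⁴ = 1140/(0.67·5.67×10⁻⁸·0.4072) + (241)⁴
    = 7.370×10¹⁰ + 3.373×10⁹ = 7.708×10¹⁰ K⁴.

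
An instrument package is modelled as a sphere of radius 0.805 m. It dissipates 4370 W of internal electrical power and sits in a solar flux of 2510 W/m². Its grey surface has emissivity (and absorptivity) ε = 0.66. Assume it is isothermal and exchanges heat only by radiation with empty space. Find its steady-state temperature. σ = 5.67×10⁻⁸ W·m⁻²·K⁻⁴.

At steady state, absorbed solar power + internal power = radiated power.
Absorbed: α·S·A_cross = 0.66·2510·2.036 = 3373 W (cross-section πr²).
Total input = 3373 + 4370 = 7743 W.
Radiated: εσ·A_surf·T⁴ with A_surf = 4πr² = 8.143 m².
T⁴ = 7743/(0.66·5.67×10⁻⁸·8.143) = 2.541×10¹⁰ K⁴.

T ≈ 399 K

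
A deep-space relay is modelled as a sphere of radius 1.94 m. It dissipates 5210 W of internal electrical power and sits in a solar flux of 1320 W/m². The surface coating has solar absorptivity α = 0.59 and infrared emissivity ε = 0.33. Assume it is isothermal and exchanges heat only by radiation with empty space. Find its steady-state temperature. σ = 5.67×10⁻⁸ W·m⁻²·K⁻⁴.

T ≈ 357 K

At steady state, absorbed solar power + internal power = radiated power.
Absorbed: α·S·A_cross = 0.59·1320·11.82 = 9208 W (cross-section πr²).
Total input = 9208 + 5210 = 14420 W.
Radiated: εσ·A_surf·T⁴ with A_surf = 4πr² = 47.29 m².
T⁴ = 14420/(0.33·5.67×10⁻⁸·47.29) = 1.629×10¹⁰ K⁴.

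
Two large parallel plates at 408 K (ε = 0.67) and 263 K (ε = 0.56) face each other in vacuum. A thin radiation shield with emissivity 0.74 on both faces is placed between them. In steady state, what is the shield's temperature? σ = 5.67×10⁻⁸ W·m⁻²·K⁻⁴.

In steady state the net flux on the hot side equals that on the cold side.
σ(T₁⁴−T_s⁴)/D₁ = σ(T_s⁴−T₂⁴)/D₂, with D₁ = 1/ε₁+1/ε_s−1 = 1.844, D₂ = 1/ε_s+1/ε₂−1 = 2.137.
Solve for T_s⁴: T_s⁴ = (D₂·T₁⁴ + D₁·T₂⁴)/(D₁+D₂) = 1.709×10¹⁰ K⁴.

T_s ≈ 362 K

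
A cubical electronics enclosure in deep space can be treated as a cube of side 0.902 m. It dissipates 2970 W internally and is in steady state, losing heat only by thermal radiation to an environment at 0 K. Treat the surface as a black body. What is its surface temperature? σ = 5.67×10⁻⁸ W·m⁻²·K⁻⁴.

T ≈ 322 K

Steady state: internal power = radiated power, P = εσA T⁴.
Radiating area A = 6L² = 4.882 m².
T⁴ = P/(εσA) = 2970/(1.0·5.67×10⁻⁸·4.882) = 1.073×10¹⁰ K⁴.
T = (1.073×10¹⁰)^(1/4).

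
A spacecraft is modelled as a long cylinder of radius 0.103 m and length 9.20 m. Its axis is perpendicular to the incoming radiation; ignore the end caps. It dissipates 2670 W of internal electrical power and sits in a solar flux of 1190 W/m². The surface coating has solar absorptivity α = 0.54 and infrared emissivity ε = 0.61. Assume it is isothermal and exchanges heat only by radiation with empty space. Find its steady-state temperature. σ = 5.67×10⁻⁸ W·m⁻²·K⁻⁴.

At steady state, absorbed solar power + internal power = radiated power.
Absorbed: α·S·A_cross = 0.54·1190·1.895 = 1218 W (cross-section 2rL).
Total input = 1218 + 2670 = 3888 W.
Radiated: εσ·A_surf·T⁴ with A_surf = 2πrL = 5.954 m².
T⁴ = 3888/(0.61·5.67×10⁻⁸·5.954) = 1.888×10¹⁰ K⁴.

T ≈ 371 K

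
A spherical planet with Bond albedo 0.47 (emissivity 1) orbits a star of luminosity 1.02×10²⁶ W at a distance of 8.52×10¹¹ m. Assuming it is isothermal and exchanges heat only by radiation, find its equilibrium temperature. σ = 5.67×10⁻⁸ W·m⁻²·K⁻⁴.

T ≈ 71.5 K

First find the stellar flux at distance d: S = L/(4πd²) = 1.02×10²⁶/(4π·(8.52×10¹¹)²) = 11.18 W/m².
For an isothermal sphere, absorbed (1−a)S·πr² = emitted σ·4πr²·T⁴, so T⁴ = (1−a)S/(4σ).
T⁴ = 0.530·11.18/(4·5.67×10⁻⁸) = 2.613×10⁷ K⁴.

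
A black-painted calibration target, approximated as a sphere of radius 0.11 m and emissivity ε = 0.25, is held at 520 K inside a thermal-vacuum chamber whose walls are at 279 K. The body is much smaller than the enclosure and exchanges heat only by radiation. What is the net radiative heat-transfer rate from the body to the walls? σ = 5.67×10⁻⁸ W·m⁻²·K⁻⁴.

P_net ≈ 145 W

For a small grey body in a large enclosure: P_net = εσA(T_body⁴ − T_wall⁴).
A = 4πr² = 0.1521 m²; T_body⁴ − T_wall⁴ = 7.312×10¹⁰ − 6.059×10⁹ = 6.706×10¹⁰ K⁴.
|P_net| = 0.25·5.67×10⁻⁸·0.1521·6.706×10¹⁰.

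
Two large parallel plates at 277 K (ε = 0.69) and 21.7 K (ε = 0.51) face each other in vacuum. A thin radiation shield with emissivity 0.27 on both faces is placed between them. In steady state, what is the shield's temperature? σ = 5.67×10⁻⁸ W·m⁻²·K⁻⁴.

In steady state the net flux on the hot side equals that on the cold side.
σ(T₁⁴−T_s⁴)/D₁ = σ(T_s⁴−T₂⁴)/D₂, with D₁ = 1/ε₁+1/ε_s−1 = 4.153, D₂ = 1/ε_s+1/ε₂−1 = 4.664.
Solve for T_s⁴: T_s⁴ = (D₂·T₁⁴ + D₁·T₂⁴)/(D₁+D₂) = 3.115×10⁹ K⁴.

T_s ≈ 236 K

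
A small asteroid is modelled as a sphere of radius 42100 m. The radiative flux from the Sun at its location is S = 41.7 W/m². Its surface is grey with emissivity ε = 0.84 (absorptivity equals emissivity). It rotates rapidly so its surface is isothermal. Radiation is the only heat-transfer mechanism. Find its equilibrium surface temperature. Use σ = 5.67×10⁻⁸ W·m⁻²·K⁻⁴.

At equilibrium, absorbed power = emitted power.
Absorbing cross-section = πr² = 5.568×10⁹ m²; emitting surface = 4πr² = 2.227×10¹⁰ m² (ratio 4).
εS·A_cross = εσ·A_surf·T⁴  ⇒  T⁴ = S/(4σ)   (ε cancels).
T⁴ = 41.7/(4·5.67×10⁻⁸) = 1.839×10⁸ K⁴.
T = (1.839×10⁸)^(1/4).

T ≈ 116 K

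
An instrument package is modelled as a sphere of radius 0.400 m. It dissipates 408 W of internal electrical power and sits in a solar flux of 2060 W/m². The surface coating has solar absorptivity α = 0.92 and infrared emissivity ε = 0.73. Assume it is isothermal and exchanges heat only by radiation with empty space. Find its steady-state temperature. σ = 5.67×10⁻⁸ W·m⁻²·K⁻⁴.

T ≈ 358 K

At steady state, absorbed solar power + internal power = radiated power.
Absorbed: α·S·A_cross = 0.92·2060·0.5027 = 952.6 W (cross-section πr²).
Total input = 952.6 + 408 = 1361 W.
Radiated: εσ·A_surf·T⁴ with A_surf = 4πr² = 2.011 m².
T⁴ = 1361/(0.73·5.67×10⁻⁸·2.011) = 1.635×10¹⁰ K⁴.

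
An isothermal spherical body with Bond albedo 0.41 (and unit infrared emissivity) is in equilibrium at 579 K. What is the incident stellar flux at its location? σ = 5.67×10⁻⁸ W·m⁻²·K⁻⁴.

S ≈ 43200 W/m²

(1−a)S·πr² = σ·4πr²·T⁴ ⇒ S = 4σT⁴/(1−a).
S = 4·5.67×10⁻⁸·1.124×10¹¹/0.590.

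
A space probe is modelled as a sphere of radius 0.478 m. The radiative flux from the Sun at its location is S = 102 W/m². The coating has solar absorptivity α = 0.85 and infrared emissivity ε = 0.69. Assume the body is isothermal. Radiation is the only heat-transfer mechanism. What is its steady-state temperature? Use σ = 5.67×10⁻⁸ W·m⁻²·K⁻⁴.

T ≈ 153 K

At equilibrium, absorbed power = emitted power.
Absorbing cross-section = πr² = 0.7178 m²; emitting surface = 4πr² = 2.871 m² (ratio 4).
αS·A_cross = εσ·A_surf·T⁴  ⇒  T⁴ = αS/(ε·4σ).
T⁴ = 0.850·102/(0.69·4·5.67×10⁻⁸) = 5.540×10⁸ K⁴.
T = (5.540×10⁸)^(1/4).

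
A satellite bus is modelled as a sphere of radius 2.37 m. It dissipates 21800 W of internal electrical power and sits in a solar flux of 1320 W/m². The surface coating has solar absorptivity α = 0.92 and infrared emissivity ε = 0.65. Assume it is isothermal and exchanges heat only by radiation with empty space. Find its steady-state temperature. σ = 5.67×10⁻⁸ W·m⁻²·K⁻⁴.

T ≈ 359 K

At steady state, absorbed solar power + internal power = radiated power.
Absorbed: α·S·A_cross = 0.92·1320·17.65 = 21430 W (cross-section πr²).
Total input = 21430 + 21800 = 43230 W.
Radiated: εσ·A_surf·T⁴ with A_surf = 4πr² = 70.58 m².
T⁴ = 43230/(0.65·5.67×10⁻⁸·70.58) = 1.662×10¹⁰ K⁴.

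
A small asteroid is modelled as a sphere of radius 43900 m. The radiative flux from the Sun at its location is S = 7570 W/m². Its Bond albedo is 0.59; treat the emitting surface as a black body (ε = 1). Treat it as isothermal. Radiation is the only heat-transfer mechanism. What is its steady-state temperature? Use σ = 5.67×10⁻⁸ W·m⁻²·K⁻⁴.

At equilibrium, absorbed power = emitted power.
Absorbing cross-section = πr² = 6.055×10⁹ m²; emitting surface = 4πr² = 2.422×10¹⁰ m² (ratio 4).
(1−a)S·A_cross = εσ·A_surf·T⁴  ⇒  T⁴ = (1−a)S/(4σ).
T⁴ = 0.410·7570/(4·5.67×10⁻⁸) = 1.368×10¹⁰ K⁴.
T = (1.368×10¹⁰)^(1/4).

T ≈ 342 K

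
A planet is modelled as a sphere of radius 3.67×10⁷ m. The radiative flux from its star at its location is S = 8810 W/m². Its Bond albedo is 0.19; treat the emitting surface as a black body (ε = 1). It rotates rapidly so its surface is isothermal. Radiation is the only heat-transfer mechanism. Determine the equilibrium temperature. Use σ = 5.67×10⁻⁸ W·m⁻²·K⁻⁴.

T ≈ 421 K

At equilibrium, absorbed power = emitted power.
Absorbing cross-section = πr² = 4.231×10¹⁵ m²; emitting surface = 4πr² = 1.693×10¹⁶ m² (ratio 4).
(1−a)S·A_cross = εσ·A_surf·T⁴  ⇒  T⁴ = (1−a)S/(4σ).
T⁴ = 0.810·8810/(4·5.67×10⁻⁸) = 3.146×10¹⁰ K⁴.
T = (3.146×10¹⁰)^(1/4).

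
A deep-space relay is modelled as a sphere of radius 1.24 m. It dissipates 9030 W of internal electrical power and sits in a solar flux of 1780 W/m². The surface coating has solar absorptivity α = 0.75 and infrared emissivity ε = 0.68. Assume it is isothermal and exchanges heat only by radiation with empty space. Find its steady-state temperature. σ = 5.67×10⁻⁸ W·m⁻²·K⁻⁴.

At steady state, absorbed solar power + internal power = radiated power.
Absorbed: α·S·A_cross = 0.75·1780·4.831 = 6449 W (cross-section πr²).
Total input = 6449 + 9030 = 15480 W.
Radiated: εσ·A_surf·T⁴ with A_surf = 4πr² = 19.32 m².
T⁴ = 15480/(0.68·5.67×10⁻⁸·19.32) = 2.078×10¹⁰ K⁴.

T ≈ 380 K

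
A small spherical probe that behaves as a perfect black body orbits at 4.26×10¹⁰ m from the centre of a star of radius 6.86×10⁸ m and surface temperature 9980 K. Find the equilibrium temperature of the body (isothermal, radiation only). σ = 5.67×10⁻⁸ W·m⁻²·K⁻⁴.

T ≈ 896 K

The star's surface emits σT_*⁴; at distance d the flux is S = σT_*⁴(R_*/d)².
S = 5.67×10⁻⁸·(9980)⁴·(6.86×10⁸/4.26×10¹⁰)² = 1.459×10⁵ W/m².
For an isothermal sphere T⁴ = (1−a)S/(4σ) = 6.431×10¹¹ K⁴.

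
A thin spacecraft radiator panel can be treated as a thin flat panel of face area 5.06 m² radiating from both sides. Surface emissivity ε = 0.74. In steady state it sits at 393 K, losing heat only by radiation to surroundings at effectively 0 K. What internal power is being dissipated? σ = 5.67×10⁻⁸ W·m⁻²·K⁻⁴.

P ≈ 10100 W

Steady state: P = εσA T⁴.
A = 2·5.06 = 10.12 m²; T⁴ = (393)⁴ = 2.385×10¹⁰ K⁴.
P = 0.74 × 5.67×10⁻⁸ × 10.12 × 2.385×10¹⁰.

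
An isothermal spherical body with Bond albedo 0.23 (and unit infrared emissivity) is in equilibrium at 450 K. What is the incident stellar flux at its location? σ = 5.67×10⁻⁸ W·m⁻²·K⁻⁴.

(1−a)S·πr² = σ·4πr²·T⁴ ⇒ S = 4σT⁴/(1−a).
S = 4·5.67×10⁻⁸·4.101×10¹⁰/0.770.

S ≈ 12100 W/m²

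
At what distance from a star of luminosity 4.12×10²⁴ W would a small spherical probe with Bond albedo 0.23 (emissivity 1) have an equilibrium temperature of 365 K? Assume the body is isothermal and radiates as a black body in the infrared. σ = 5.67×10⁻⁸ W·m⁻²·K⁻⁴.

d ≈ 7.92×10⁹ m

For an isothermal black-emitting sphere, (1−a)S·πr² = σ·4πr²·T⁴ ⇒ S = 4σT⁴/(1−a).
S = 4·5.67×10⁻⁸·(365)⁴/0.770 = 5228 W/m².
Flux falls as S = L/(4πd²), so d = √(L/(4πS)) = √(4.12×10²⁴/(4π·5228)).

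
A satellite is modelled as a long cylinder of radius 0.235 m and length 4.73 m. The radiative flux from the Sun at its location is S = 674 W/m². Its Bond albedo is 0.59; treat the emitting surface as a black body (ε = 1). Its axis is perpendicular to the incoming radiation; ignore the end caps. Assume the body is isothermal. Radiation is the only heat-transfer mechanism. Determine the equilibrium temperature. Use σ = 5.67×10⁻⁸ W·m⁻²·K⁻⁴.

T ≈ 198 K

At equilibrium, absorbed power = emitted power.
Absorbing cross-section = 2rL = 2.223 m²; emitting surface = 2πrL = 6.984 m² (ratio π).
(1−a)S·A_cross = εσ·A_surf·T⁴  ⇒  T⁴ = (1−a)S/(πσ).
T⁴ = 0.410·674/(π·5.67×10⁻⁸) = 1.551×10⁹ K⁴.
T = (1.551×10⁹)^(1/4).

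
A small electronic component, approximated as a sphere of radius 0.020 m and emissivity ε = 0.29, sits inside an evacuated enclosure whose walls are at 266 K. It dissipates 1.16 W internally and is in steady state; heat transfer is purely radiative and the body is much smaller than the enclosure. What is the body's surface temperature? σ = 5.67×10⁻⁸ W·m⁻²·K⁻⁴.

T ≈ 371 K

For a small grey body in a large enclosure, net radiated power = εσA(T⁴ − T_w⁴).
Steady state: P = εσA(T⁴ − T_w⁴) with A = 4πr² = 0.005027 m².
T⁴ = P/(εσA) + T_w⁴ = 1.16/(0.29·5.67×10⁻⁸·0.005027) + (266)⁴
    = 1.403×10¹⁰ + 5.006×10⁹ = 1.904×10¹⁰ K⁴.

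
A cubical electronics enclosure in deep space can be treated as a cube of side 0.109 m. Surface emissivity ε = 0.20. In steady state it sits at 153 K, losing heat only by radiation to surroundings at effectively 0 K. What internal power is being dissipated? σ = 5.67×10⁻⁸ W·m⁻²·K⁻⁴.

P ≈ 0.443 W

Steady state: P = εσA T⁴.
A = 6L² = 0.07129 m²; T⁴ = (153)⁴ = 5.480×10⁸ K⁴.
P = 0.20 × 5.67×10⁻⁸ × 0.07129 × 5.480×10⁸.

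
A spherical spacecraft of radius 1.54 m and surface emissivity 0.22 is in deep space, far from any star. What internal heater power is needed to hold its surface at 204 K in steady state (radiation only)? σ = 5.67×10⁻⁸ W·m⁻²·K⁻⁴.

P = εσ·4πr²·T⁴.
4πr² = 29.80 m²; T⁴ = 1.732×10⁹ K⁴.
P = 0.22·5.67×10⁻⁸·29.80·1.732×10⁹.

P ≈ 644 W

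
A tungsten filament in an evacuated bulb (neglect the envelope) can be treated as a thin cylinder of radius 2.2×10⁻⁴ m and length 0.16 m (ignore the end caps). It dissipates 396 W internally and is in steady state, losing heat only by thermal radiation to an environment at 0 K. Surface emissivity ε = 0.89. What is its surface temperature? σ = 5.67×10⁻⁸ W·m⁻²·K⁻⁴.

Steady state: internal power = radiated power, P = εσA T⁴.
Radiating area A = 2πrL = 2.212×10⁻⁴ m².
T⁴ = P/(εσA) = 396/(0.89·5.67×10⁻⁸·2.212×10⁻⁴) = 3.548×10¹³ K⁴.
T = (3.548×10¹³)^(1/4).

T ≈ 2440 K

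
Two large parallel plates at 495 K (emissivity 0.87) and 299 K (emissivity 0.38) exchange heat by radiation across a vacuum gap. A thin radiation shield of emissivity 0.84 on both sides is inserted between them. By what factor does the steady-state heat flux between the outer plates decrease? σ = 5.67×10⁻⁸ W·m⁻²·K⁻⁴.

factor ≈ 1.50

Without shield: q₀ = σΔ(T⁴)/(1/ε₁+1/ε₂−1) with denominator 2.781.
With shield the two gaps are in series; the resistances add: (1/ε₁+1/ε_s−1)+(1/ε_s+1/ε₂−1) = 1.340+2.822 = 4.162.
Heat-flux ratio q₀/q = 4.162/2.781.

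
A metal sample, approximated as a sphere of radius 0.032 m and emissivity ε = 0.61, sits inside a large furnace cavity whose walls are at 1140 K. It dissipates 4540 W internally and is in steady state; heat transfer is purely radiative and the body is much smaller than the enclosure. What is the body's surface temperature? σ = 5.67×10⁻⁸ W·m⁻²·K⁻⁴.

T ≈ 1860 K

For a small grey body in a large enclosure, net radiated power = εσA(T⁴ − T_w⁴).
Steady state: P = εσA(T⁴ − T_w⁴) with A = 4πr² = 0.01287 m².
T⁴ = P/(εσA) + T_w⁴ = 4540/(0.61·5.67×10⁻⁸·0.01287) + (1140)⁴
    = 1.020×10¹³ + 1.689×10¹² = 1.189×10¹³ K⁴.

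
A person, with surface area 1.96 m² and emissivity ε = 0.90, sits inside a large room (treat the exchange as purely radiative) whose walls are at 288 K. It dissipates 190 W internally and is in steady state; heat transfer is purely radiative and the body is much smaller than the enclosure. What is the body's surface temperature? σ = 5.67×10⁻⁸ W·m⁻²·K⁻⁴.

For a small grey body in a large enclosure, net radiated power = εσA(T⁴ − T_w⁴).
Steady state: P = εσA(T⁴ − T_w⁴) with A = 1.96 m².
T⁴ = P/(εσA) + T_w⁴ = 190/(0.90·5.67×10⁻⁸·1.960) + (288)⁴
    = 1.900×10⁹ + 6.880×10⁹ = 8.779×10⁹ K⁴.

T ≈ 306 K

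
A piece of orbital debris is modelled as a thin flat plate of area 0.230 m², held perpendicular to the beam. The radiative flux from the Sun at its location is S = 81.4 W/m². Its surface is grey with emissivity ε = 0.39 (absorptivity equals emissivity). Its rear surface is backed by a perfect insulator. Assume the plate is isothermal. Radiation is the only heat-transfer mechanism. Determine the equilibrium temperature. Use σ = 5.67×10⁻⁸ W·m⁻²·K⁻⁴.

T ≈ 195 K

At equilibrium, absorbed power = emitted power.
Absorbing cross-section = A = 0.2300 m²; emitting surface = A = 0.2300 m² (ratio 1).
εS·A_cross = εσ·A_surf·T⁴  ⇒  T⁴ = S/(1σ)   (ε cancels).
T⁴ = 81.4/(1·5.67×10⁻⁸) = 1.436×10⁹ K⁴.
T = (1.436×10⁹)^(1/4).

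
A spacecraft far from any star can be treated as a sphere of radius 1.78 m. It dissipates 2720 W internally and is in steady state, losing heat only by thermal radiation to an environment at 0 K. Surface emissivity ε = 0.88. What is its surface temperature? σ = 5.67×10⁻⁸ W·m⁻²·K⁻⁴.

Steady state: internal power = radiated power, P = εσA T⁴.
Radiating area A = 4πr² = 39.82 m².
T⁴ = P/(εσA) = 2720/(0.88·5.67×10⁻⁸·39.82) = 1.369×10⁹ K⁴.
T = (1.369×10⁹)^(1/4).

T ≈ 192 K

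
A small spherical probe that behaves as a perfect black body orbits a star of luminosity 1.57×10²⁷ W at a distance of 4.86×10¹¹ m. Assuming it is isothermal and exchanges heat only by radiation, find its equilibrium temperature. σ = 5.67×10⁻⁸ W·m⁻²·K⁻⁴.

First find the stellar flux at distance d: S = L/(4πd²) = 1.57×10²⁷/(4π·(4.86×10¹¹)²) = 529.0 W/m².
For an isothermal sphere, absorbed (1−a)S·πr² = emitted σ·4πr²·T⁴, so T⁴ = (1−a)S/(4σ).
T⁴ = 1.00·529.0/(4·5.67×10⁻⁸) = 2.332×10⁹ K⁴.

T ≈ 220 K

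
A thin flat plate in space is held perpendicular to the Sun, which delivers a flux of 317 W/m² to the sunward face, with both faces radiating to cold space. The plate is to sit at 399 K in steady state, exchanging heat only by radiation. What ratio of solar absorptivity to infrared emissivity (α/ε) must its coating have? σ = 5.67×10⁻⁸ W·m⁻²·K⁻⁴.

α/ε ≈ 9.07

Balance: αS·A = εσ·2A·T⁴ ⇒ α/ε = 2σT⁴/S.
α/ε = 2·5.67×10⁻⁸·(399)⁴/317 = 2·5.67×10⁻⁸·2.534×10¹⁰/317.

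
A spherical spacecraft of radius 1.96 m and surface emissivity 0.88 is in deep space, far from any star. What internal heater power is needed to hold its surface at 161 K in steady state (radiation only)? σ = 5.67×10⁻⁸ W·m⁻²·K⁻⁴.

P ≈ 1620 W

P = εσ·4πr²·T⁴.
4πr² = 48.27 m²; T⁴ = 6.719×10⁸ K⁴.
P = 0.88·5.67×10⁻⁸·48.27·6.719×10⁸.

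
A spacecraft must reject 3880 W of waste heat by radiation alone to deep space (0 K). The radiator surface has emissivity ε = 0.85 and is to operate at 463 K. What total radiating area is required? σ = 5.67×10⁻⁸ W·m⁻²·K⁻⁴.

P = εσA T⁴ ⇒ A = P/(εσT⁴).
T⁴ = 4.595×10¹⁰ K⁴.
A = 3880/(0.85 × 5.67×10⁻⁸ × 4.595×10¹⁰).

A ≈ 1.75 m²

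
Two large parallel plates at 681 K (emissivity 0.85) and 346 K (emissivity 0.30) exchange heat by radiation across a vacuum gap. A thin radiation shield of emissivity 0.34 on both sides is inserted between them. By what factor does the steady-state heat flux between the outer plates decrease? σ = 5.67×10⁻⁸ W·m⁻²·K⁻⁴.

Without shield: q₀ = σΔ(T⁴)/(1/ε₁+1/ε₂−1) with denominator 3.510.
With shield the two gaps are in series; the resistances add: (1/ε₁+1/ε_s−1)+(1/ε_s+1/ε₂−1) = 3.118+5.275 = 8.392.
Heat-flux ratio q₀/q = 8.392/3.510.

factor ≈ 2.39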